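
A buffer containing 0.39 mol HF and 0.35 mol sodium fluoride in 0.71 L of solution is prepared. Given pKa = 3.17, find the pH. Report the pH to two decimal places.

pH = 3.12

pH = pKa + log([A⁻]/[HA]) = 3.17 + log(0.35/0.39)
pH = 3.17 + (-0.047) = 3.12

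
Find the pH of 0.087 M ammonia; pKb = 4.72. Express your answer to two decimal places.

NH3 + H2O ⇌ NH4+ + OH-
Kb = 10^(−4.72) = 1.91 × 10^-5
From the ICE table, Kb = x²/(0.087 − x) = 1.91 × 10^-5.
Assume x ≪ 0.087: x ≈ √(1.91 × 10^-5 × 0.087) = 1.29 × 10^-3 M
Check: 1.5% ionized — well under 5%, approximation valid.
pOH = 2.89, so pH = 14.00 − pOH = 11.11

pH = 11.11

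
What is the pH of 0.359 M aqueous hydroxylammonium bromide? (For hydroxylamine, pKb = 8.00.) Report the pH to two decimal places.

NH3OH+ is the conjugate acid of the weak base NH2OH.
Kb = 10^(−8.00) = 1.00 × 10^-8
Ka = Kw/Kb = 1.0×10^-14 / 1.00 × 10^-8 = 1.00 × 10^-6
From the ICE table, Ka = x²/(0.359 − x) = 1.00 × 10^-6.
Assume x ≪ 0.359: x ≈ √(1.00 × 10^-6 × 0.359) = 5.99 × 10^-4 M
(x/C₀ = 0.17% < 5%, so the approximation holds.)
pH = −log[H+] = −log(5.99 × 10^-4) = 3.22

pH = 3.22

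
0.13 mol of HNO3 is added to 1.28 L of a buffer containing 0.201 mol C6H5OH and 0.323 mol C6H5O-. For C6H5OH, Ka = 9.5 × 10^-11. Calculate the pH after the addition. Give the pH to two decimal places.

After neutralization: n(C6H5OH) = 0.331 mol, n(C6H5O-) = 0.193 mol.
pKa = −log(9.5 × 10^-11) = 10.022
Henderson–Hasselbalch with mole ratio 0.193/0.331: pH = 10.022 + (-0.234)

pH = 9.79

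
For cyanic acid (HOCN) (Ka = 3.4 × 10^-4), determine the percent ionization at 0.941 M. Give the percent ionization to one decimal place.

1.9%

HOCN ⇌ OCN- + H+; let x = [H+] at equilibrium.
x ≈ √(Ka·C₀) = √(3.4 × 10^-4 × 0.941) = 1.79 × 10^-2 M
Fraction ionized = 1.79 × 10^-2 / 0.941 = 0.0190 → 1.9%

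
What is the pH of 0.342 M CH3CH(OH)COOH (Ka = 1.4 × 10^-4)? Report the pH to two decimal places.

CH3CH(OH)COOH ⇌ CH3CH(OH)COO- + H+
From the ICE table, Ka = [H+]²/(0.342 − [H+]) = 1.4 × 10^-4.
Neglecting [H+] in the denominator: [H+] = √(1.4 × 10^-4 × 0.342) = 6.92 × 10^-3 M
Check: 2% ionized — well under 5%, approximation valid.
pH = −log[H+] = −log(6.92 × 10^-3) = 2.16

pH = 2.16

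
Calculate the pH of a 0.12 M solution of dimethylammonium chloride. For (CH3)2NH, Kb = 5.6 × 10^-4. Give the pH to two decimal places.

(CH3)2NH2+ is the conjugate acid of the weak base (CH3)2NH.
Ka = Kw/Kb = 1.0×10^-14 / 5.6 × 10^-4 = 1.79 × 10^-11
From the ICE table, Ka = [H+]²/(0.12 − [H+]) = 1.79 × 10^-11.
Since Ka ≪ C₀, [H+] ≈ √(Ka·C₀) = 1.47 × 10^-6 M.
pH = −log(1.47 × 10^-6) = 5.83

pH = 5.83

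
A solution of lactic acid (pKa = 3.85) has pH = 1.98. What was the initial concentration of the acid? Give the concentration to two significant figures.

[H+] = 10^(-1.98) = 1.05 × 10^-2 M = x
Ka = 10^(−3.85) = 1.41 × 10^-4
Ka = x²/(C₀ − x) ⇒ C₀ = x + x²/Ka
C₀ = 1.05 × 10^-2 + (1.05 × 10^-2)²/(1.41 × 10^-4) = 7.92 × 10^-1 M

C₀ = 7.9 × 10^-1 M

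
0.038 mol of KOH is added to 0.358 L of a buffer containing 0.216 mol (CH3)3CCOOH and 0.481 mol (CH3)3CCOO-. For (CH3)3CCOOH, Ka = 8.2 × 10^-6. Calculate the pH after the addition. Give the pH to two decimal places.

pH = 5.55

After neutralization: n((CH3)3CCOOH) = 0.178 mol, n((CH3)3CCOO-) = 0.519 mol.
pKa = −log(8.2 × 10^-6) = 5.086
Henderson–Hasselbalch with mole ratio 0.519/0.178: pH = 5.086 + (+0.465)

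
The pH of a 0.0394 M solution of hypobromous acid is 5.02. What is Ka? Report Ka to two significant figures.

[H+] = 10^(-5.02) = 9.55 × 10^-6 M
At equilibrium [HA] = 0.0394 − 9.55 × 10^-6 = 3.94 × 10^-2 M
Ka = [H+][A-]/[HA] = (9.55 × 10^-6)² / 3.94 × 10^-2 = 2.3 × 10^-9

Ka = 2.3 × 10^-9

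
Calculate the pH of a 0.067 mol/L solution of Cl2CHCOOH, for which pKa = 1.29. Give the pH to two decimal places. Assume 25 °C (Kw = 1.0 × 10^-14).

pH = 1.42

Cl2CHCOOH ⇌ Cl2CHCOO- + H+
Ka = 10^(−1.29) = 5.13 × 10^-2
Ka = x²/(0.067 − x) = 5.13 × 10^-2
The 5% rule fails; solving x² + Ka·x − Ka·C₀ = 0 exactly:
x = (−Ka + √(Ka² + 4·Ka·C₀))/2 = 3.83 × 10^-2 M
pH = −log(3.83 × 10^-2) = 1.42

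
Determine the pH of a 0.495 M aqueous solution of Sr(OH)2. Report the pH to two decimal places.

Sr(OH)2 is a strong base (each formula unit releases 2 OH-); [OH-] = 0.99 M.
pOH = -log(0.99) = 0.00
pH = 14.00 - 0.00 = 14.00

pH = 14.00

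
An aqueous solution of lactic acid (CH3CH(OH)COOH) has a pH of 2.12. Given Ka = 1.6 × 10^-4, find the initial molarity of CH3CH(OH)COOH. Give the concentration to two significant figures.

[H+] = 10^(-2.12) = 7.59 × 10^-3 M = x
Ka = x²/(C₀ − x) ⇒ C₀ = x + x²/Ka
C₀ = 7.59 × 10^-3 + (7.59 × 10^-3)²/(1.6 × 10^-4) = 3.68 × 10^-1 M

C₀ = 3.7 × 10^-1 M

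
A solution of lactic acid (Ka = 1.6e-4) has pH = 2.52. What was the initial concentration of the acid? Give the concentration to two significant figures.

C₀ = 6.0 × 10^-2 M

[H+] = 10^(-2.52) = 3.02 × 10^-3 M = x
Ka = x²/(C₀ − x) ⇒ C₀ = x + x²/Ka
C₀ = 3.02 × 10^-3 + (3.02 × 10^-3)²/(1.6 × 10^-4) = 6.00 × 10^-2 M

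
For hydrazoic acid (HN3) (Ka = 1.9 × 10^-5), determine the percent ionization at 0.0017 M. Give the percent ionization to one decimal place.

10.0%

HN3 ⇌ N3- + H+; let x = [H+] at equilibrium.
Solve x² + 1.9e-05x − 3.23e-08 = 0 → x = 1.70 × 10^-4 M
Fraction ionized = 1.70 × 10^-4 / 0.0017 = 0.1000 → 10.0%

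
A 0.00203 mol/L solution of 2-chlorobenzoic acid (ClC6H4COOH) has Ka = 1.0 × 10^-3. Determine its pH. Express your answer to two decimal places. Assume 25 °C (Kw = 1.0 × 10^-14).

ClC6H4COOH ⇌ ClC6H4COO- + H+
Ka = [H+]²/(0.00203 − [H+]) = 1.0 × 10^-3
Here C₀/Ka ≈ 2.03, so the small-[H+] approximation fails. Use the quadratic:
[H+] = (−Ka + √(Ka² + 4·Ka·C₀))/2 = 1.01 × 10^-3 M
pH = −log[H+] = −log(1.01 × 10^-3) = 3.00

pH = 3.00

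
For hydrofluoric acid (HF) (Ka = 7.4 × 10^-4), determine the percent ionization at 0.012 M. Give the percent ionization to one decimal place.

HF ⇌ F- + H+; let x = [H+] at equilibrium.
Solve x² + 0.00074x − 8.88e-06 = 0 → x = 2.63 × 10^-3 M
Fraction ionized = 2.63 × 10^-3 / 0.012 = 0.2192 → 21.9%

21.9%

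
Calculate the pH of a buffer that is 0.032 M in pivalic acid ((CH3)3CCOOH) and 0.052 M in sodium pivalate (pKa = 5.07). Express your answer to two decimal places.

Henderson–Hasselbalch: pH = pKa + log([(CH3)3CCOO-]/[(CH3)3CCOOH]) = 5.07 + log(0.052/0.032)
pH = 5.07 + (+0.211) = 5.28

pH = 5.28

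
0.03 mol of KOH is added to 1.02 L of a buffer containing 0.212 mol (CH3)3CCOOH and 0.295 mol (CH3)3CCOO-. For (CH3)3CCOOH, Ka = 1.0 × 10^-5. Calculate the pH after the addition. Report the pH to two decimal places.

pH = 5.25

OH- converts (CH3)3CCOOH to (CH3)3CCOO-: (CH3)3CCOOH → 0.182 mol, (CH3)3CCOO- → 0.325 mol.
pKa = −log(1.0 × 10^-5) = 5.000
Henderson–Hasselbalch with mole ratio 0.325/0.182: pH = 5.000 + (+0.252)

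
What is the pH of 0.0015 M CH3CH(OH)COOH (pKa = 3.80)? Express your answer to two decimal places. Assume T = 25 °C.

CH3CH(OH)COOH ⇌ CH3CH(OH)COO- + H+
Ka = 10^(−3.80) = 1.58 × 10^-4
From the ICE table, Ka = [H+]²/(0.0015 − [H+]) = 1.58 × 10^-4.
Here C₀/Ka ≈ 9.49, so the small-[H+] approximation fails. Use the quadratic:
[H+] = [−0.000158 + √(0.000158² + 9.48e-07)]/2 = 4.14 × 10^-4 M
pH = −log[H+] = −log(4.14 × 10^-4) = 3.38

pH = 3.38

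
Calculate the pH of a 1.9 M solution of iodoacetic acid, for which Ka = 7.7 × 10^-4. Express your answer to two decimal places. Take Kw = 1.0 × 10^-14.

ICH2COOH ⇌ ICH2COO- + H+
Ka = x²/(1.9 − x) = 7.7 × 10^-4
Neglecting x in the denominator: x = √(7.7 × 10^-4 × 1.9) = 3.82 × 10^-2 M
pH = −log[H+] = −log(3.82 × 10^-2) = 1.42

pH = 1.42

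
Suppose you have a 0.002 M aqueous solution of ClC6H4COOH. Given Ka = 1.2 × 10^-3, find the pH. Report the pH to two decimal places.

ClC6H4COOH ⇌ ClC6H4COO- + H+
Ka = x²/(0.002 − x) = 1.2 × 10^-3
The 5% rule fails; solving x² + Ka·x − Ka·C₀ = 0 exactly:
x = (−Ka + √(Ka² + 4·Ka·C₀))/2 = 1.06 × 10^-3 M
pH = −log(1.06 × 10^-3) = 2.97

pH = 2.97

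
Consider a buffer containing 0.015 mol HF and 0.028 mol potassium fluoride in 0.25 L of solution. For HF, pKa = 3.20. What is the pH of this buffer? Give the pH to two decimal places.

pH = 3.47

pH = pKa + log([A⁻]/[HA]) = 3.20 + log(0.028/0.015)
pH = 3.20 + (+0.271) = 3.47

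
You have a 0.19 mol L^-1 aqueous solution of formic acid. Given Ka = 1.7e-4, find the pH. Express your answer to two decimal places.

HCOOH ⇌ HCOO- + H+
Ka = [H+]²/(0.19 − [H+]) = 1.7 × 10^-4
Since Ka ≪ C₀, [H+] ≈ √(Ka·C₀) = 5.68 × 10^-3 M.
pH = −log(5.68 × 10^-3) = 2.25

pH = 2.25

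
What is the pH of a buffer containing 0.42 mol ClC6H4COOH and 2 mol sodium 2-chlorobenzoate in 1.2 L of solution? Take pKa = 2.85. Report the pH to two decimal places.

Henderson–Hasselbalch: pH = pKa + log([ClC6H4COO-]/[ClC6H4COOH]) = 2.85 + log(2/0.42)
pH = 2.85 + (+0.678) = 3.53

pH = 3.53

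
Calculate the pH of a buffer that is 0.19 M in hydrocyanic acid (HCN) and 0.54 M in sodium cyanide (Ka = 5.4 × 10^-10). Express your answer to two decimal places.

pKa = −log(5.4 × 10^-10) = 9.268
Henderson–Hasselbalch: pH = pKa + log([CN-]/[HCN]) = 9.268 + log(0.54/0.19)
pH = 9.268 + (+0.454) = 9.72

pH = 9.72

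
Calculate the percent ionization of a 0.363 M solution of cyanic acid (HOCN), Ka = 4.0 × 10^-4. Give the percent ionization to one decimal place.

3.3%

HOCN ⇌ OCN- + H+; let x = [H+] at equilibrium.
x ≈ √(Ka·C₀) = √(4.0 × 10^-4 × 0.363) = 1.20 × 10^-2 M
% ionization = x/C₀ × 100% = 1.20 × 10^-2/0.363 × 100% = 3.3%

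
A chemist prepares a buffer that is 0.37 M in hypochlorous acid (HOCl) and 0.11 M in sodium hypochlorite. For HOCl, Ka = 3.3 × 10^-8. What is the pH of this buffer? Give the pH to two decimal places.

pKa = −log(3.3 × 10^-8) = 7.481
Using pH = pKa + log([base]/[acid]) with [base]/[acid] = 0.11/0.37:
pH = 7.481 + (-0.527) = 6.95

pH = 6.95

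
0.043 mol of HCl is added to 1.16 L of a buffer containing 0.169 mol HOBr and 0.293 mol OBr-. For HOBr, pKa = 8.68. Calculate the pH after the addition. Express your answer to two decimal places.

pH = 8.75

After neutralization: n(HOBr) = 0.212 mol, n(OBr-) = 0.25 mol.
pH = pKa + log([A⁻]/[HA]) = 8.68 + log(0.25/0.212) = 8.68 +0.072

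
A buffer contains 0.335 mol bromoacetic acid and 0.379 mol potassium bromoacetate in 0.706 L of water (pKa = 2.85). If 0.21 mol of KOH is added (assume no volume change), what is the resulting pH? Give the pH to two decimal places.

pH = 3.52

OH- converts BrCH2COOH to BrCH2COO-: BrCH2COOH → 0.125 mol, BrCH2COO- → 0.589 mol.
pH = pKa + log(n_BrCH2COO-/n_BrCH2COOH) = 2.85 + log(0.589/0.125) = 2.85 + (+0.673)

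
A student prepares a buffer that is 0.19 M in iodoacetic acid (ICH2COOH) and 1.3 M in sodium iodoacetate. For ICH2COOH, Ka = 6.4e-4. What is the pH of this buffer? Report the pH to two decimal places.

pKa = −log(6.4 × 10^-4) = 3.194
pH = pKa + log([A⁻]/[HA]) = 3.194 + log(1.3/0.19)
pH = 3.194 + (+0.835) = 4.03

pH = 4.03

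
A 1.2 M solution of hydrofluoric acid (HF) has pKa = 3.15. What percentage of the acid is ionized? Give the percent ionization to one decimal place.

2.4%

HF ⇌ F- + H+; let x = [H+] at equilibrium.
Ka = 10^(−3.15) = 7.08 × 10^-4
x ≈ √(Ka·C₀) = √(7.08 × 10^-4 × 1.2) = 2.91 × 10^-2 M
% ionization = x/C₀ × 100% = 2.91 × 10^-2/1.2 × 100% = 2.4%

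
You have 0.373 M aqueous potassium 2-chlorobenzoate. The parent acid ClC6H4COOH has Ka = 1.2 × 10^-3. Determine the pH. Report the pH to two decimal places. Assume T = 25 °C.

pH = 8.25

ClC6H4COO- is the conjugate base of the weak acid ClC6H4COOH.
Kb = Kw/Ka = 1.0×10^-14 / 1.2 × 10^-3 = 8.33 × 10^-12
Kb = [OH-]²/(0.373 − [OH-]) = 8.33 × 10^-12
Since Kb ≪ C₀, [OH-] ≈ √(Kb·C₀) = 1.76 × 10^-6 M.
([OH-]/C₀ = 0.00047% < 5%, so the approximation holds.)
pOH = 5.75, so pH = 14.00 − pOH = 8.25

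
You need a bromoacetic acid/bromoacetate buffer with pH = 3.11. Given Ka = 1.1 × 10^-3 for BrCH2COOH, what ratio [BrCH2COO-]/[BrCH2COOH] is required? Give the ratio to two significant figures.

ratio = 1.4

pKa = -log(1.1 × 10^-3) = 2.959
pH = pKa + log(r) ⇒ log(r) = 3.11 − 2.959 = +0.151
r = [BrCH2COO-]/[BrCH2COOH] = 10^(+0.151) = 1.42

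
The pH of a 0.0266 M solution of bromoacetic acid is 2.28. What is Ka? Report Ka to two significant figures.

[H+] = 10^(-2.28) = 5.25 × 10^-3 M
At equilibrium [HA] = 0.0266 − 5.25 × 10^-3 = 2.13 × 10^-2 M
Ka = [H+][A-]/[HA] = (5.25 × 10^-3)² / 2.13 × 10^-2 = 1.3 × 10^-3

Ka = 1.3 × 10^-3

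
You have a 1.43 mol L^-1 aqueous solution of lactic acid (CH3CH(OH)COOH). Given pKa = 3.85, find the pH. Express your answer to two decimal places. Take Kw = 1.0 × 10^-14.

CH3CH(OH)COOH ⇌ CH3CH(OH)COO- + H+
Ka = 10^(−3.85) = 1.41 × 10^-4
From the ICE table, Ka = [H+]²/(1.43 − [H+]) = 1.41 × 10^-4.
Neglecting [H+] in the denominator: [H+] = √(1.41 × 10^-4 × 1.43) = 1.42 × 10^-2 M
Check: 0.99% ionized — well under 5%, approximation valid.
pH = −log(1.42 × 10^-2) = 1.85

pH = 1.85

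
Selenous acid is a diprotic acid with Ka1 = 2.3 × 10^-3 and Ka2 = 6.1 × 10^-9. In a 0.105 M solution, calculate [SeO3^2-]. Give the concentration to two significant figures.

6.1 × 10^-9 M

First ionization gives [H+] ≈ [HSeO3-] = 1.44 × 10^-2 M.
Second step: Ka2 = [H+][SeO3^2-]/[HSeO3-] ≈ [SeO3^2-] (since [H+] ≈ [HSeO3-]).
So [SeO3^2-] ≈ Ka2.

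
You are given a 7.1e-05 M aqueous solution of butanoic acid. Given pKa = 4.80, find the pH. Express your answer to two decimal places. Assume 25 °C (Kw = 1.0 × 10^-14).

pH = 4.58

CH3(CH2)2COOH ⇌ CH3(CH2)2COO- + H+
Ka = 10^(−4.80) = 1.58 × 10^-5
Ka = [H+]²/(7.1e-05 − [H+]) = 1.58 × 10^-5
[H+] is not negligible relative to C₀; solve [H+]² + 1.58e-05·[H+] − 1.12e-09 = 0.
[H+] = [−1.58e-05 + √(1.58e-05² + 4.49e-09)]/2 = 2.65 × 10^-5 M
pH = −log[H+] = −log(2.65 × 10^-5) = 4.58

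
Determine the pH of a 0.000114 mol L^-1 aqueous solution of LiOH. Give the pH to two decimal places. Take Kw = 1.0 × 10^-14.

LiOH is a strong base; [OH-] = 0.000114 M.
pOH = -log(0.000114) = 3.94
pH = 14.00 - 3.94 = 10.06

pH = 10.06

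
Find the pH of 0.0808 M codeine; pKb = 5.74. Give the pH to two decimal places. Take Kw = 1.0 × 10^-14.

C18H21NO3 + H2O ⇌ C18H22NO3+ + OH-
Kb = 10^(−5.74) = 1.82 × 10^-6
From the ICE table, Kb = [OH-]²/(0.0808 − [OH-]) = 1.82 × 10^-6.
Since Kb ≪ C₀, [OH-] ≈ √(Kb·C₀) = 3.83 × 10^-4 M.
([OH-]/C₀ = 0.47% < 5%, so the approximation holds.)
pOH = 3.42, so pH = 14.00 − pOH = 10.58

pH = 10.58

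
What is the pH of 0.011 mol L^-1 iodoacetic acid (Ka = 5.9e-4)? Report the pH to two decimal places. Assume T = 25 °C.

ICH2COOH ⇌ ICH2COO- + H+
From the ICE table, Ka = [H+]²/(0.011 − [H+]) = 5.9 × 10^-4.
Here C₀/Ka ≈ 18.6, so the small-[H+] approximation fails. Use the quadratic:
[H+] = [−0.00059 + √(0.00059² + 2.6e-05)]/2 = 2.27 × 10^-3 M
pH = −log[H+] = −log(2.27 × 10^-3) = 2.64

pH = 2.64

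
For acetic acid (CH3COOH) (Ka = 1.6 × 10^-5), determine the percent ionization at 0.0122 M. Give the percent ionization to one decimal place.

3.6%

CH3COOH ⇌ CH3COO- + H+; let x = [H+] at equilibrium.
x ≈ √(Ka·C₀) = √(1.6 × 10^-5 × 0.0122) = 4.42 × 10^-4 M
% ionization = x/C₀ × 100% = 4.42 × 10^-4/0.0122 × 100% = 3.6%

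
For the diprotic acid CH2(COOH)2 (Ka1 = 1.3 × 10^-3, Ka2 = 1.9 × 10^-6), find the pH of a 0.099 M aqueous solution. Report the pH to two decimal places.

pH = 1.97

Ka1 ≫ Ka2, so treat the first dissociation as the only significant source of H+.
Ka1 = x²/(0.099 − x) = 1.3 × 10^-3
Solving the quadratic: x = (−Ka1 + √(Ka1² + 4·Ka1·C₀))/2 = 1.07 × 10^-2 M
pH = −log(1.07 × 10^-2) = 1.97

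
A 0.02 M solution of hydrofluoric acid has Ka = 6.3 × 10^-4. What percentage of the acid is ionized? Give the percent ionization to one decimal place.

HF ⇌ F- + H+; let x = [H+] at equilibrium.
Ka = x²/(C₀ − x); solving the quadratic gives x = 3.25 × 10^-3 M.
% ionization = x/C₀ × 100% = 3.25 × 10^-3/0.02 × 100% = 16.2%

16.2%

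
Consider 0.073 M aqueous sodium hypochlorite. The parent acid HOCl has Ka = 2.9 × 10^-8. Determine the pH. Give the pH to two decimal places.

OCl- is the conjugate base of the weak acid HOCl.
Kb = Kw/Ka = 1.0×10^-14 / 2.9 × 10^-8 = 3.45 × 10^-7
From the ICE table, Kb = [OH-]²/(0.073 − [OH-]) = 3.45 × 10^-7.
Neglecting [OH-] in the denominator: [OH-] = √(3.45 × 10^-7 × 0.073) = 1.59 × 10^-4 M
([OH-]/C₀ = 0.22% < 5%, so the approximation holds.)
pOH = 3.80, so pH = 14.00 − pOH = 10.20

pH = 10.20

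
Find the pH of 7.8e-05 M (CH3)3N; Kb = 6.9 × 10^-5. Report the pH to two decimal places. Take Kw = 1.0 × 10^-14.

pH = 9.67

(CH3)3N + H2O ⇌ (CH3)3NH+ + OH-
Kb = [OH-]²/(7.8e-05 − [OH-]) = 6.9 × 10^-5
Here C₀/Kb ≈ 1.13, so the small-[OH-] approximation fails. Use the quadratic:
[OH-] = (−Kb + √(Kb² + 4·Kb·C₀))/2 = 4.66 × 10^-5 M
pOH = −log(4.66 × 10^-5) = 4.33; pH = 14.00 − 4.33 = 9.67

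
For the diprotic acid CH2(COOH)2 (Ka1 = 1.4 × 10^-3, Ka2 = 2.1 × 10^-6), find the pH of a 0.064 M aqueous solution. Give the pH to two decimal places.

Since Ka1 ≫ Ka2, the first ionization dominates [H+].
Ka1 = x²/(0.064 − x) = 1.4 × 10^-3
Solving the quadratic: x = (−Ka1 + √(Ka1² + 4·Ka1·C₀))/2 = 8.79 × 10^-3 M
pH = −log(8.79 × 10^-3) = 2.06

pH = 2.06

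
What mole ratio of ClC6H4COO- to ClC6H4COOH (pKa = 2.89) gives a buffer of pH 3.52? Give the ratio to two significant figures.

ratio = 4.3

pH = pKa + log(r) ⇒ log(r) = 3.52 − 2.89 = +0.63
r = [ClC6H4COO-]/[ClC6H4COOH] = 10^(+0.63) = 4.27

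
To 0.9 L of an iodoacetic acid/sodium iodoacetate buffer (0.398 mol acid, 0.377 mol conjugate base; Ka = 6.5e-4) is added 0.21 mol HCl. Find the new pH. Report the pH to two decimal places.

pH = 2.63

After neutralization: n(ICH2COOH) = 0.608 mol, n(ICH2COO-) = 0.167 mol.
pKa = −log(6.5 × 10^-4) = 3.187
Henderson–Hasselbalch with mole ratio 0.167/0.608: pH = 3.187 + (-0.561)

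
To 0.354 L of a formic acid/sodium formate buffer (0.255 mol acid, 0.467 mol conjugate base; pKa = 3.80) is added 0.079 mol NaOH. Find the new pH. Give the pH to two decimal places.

After neutralization: n(HCOOH) = 0.176 mol, n(HCOO-) = 0.546 mol.
Henderson–Hasselbalch with mole ratio 0.546/0.176: pH = 3.80 + (+0.492)

pH = 4.29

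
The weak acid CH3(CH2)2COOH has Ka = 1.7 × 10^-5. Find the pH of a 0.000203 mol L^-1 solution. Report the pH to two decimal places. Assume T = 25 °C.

CH3(CH2)2COOH ⇌ CH3(CH2)2COO- + H+
From the ICE table, Ka = [H+]²/(0.000203 − [H+]) = 1.7 × 10^-5.
Here C₀/Ka ≈ 11.9, so the small-[H+] approximation fails. Use the quadratic:
[H+] = (−Ka + √(Ka² + 4·Ka·C₀))/2 = 5.09 × 10^-5 M
pH = −log(5.09 × 10^-5) = 4.29

pH = 4.29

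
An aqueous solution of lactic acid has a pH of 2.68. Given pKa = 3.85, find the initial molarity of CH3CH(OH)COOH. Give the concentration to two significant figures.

C₀ = 3.3 × 10^-2 M

[H+] = 10^(-2.68) = 2.09 × 10^-3 M = x
Ka = 10^(−3.85) = 1.41 × 10^-4
Ka = x²/(C₀ − x) ⇒ C₀ = x + x²/Ka
C₀ = 2.09 × 10^-3 + (2.09 × 10^-3)²/(1.41 × 10^-4) = 3.31 × 10^-2 M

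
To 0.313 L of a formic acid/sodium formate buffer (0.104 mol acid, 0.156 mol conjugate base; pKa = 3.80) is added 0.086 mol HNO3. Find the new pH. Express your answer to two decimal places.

Added H+ converts HCOO- to HCOOH: HCOOH → 0.19 mol, HCOO- → 0.07 mol.
pH = pKa + log([A⁻]/[HA]) = 3.80 + log(0.07/0.19) = 3.80 -0.434

pH = 3.37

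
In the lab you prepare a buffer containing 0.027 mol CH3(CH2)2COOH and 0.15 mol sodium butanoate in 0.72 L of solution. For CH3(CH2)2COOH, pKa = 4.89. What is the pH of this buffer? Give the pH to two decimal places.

pH = 5.63

pH = pKa + log([A⁻]/[HA]) = 4.89 + log(0.15/0.027)
pH = 4.89 + (+0.745) = 5.63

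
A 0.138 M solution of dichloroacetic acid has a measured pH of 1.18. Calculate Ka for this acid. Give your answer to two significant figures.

Ka = 6.1 × 10^-2

[H+] = 10^(-1.18) = 6.61 × 10^-2 M
At equilibrium [HA] = 0.138 − 6.61 × 10^-2 = 7.19 × 10^-2 M
Ka = [H+][A-]/[HA] = (6.61 × 10^-2)² / 7.19 × 10^-2 = 6.1 × 10^-2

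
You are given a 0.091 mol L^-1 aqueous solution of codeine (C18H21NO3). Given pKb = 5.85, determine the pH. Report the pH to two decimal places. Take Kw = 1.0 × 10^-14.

pH = 10.55

C18H21NO3 + H2O ⇌ C18H22NO3+ + OH-
Kb = 10^(−5.85) = 1.41 × 10^-6
Let x = [OH-] at equilibrium. Kb = x²/(0.091 − x).
Assume x ≪ 0.091: x ≈ √(1.41 × 10^-6 × 0.091) = 3.58 × 10^-4 M
(x/C₀ = 0.39% < 5%, so the approximation holds.)
pOH = 3.45, so pH = 14.00 − pOH = 10.55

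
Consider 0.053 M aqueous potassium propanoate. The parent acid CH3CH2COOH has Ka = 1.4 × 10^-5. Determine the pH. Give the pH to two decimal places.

pH = 8.79

CH3CH2COO- is the conjugate base of the weak acid CH3CH2COOH.
Kb = Kw/Ka = 1.0×10^-14 / 1.4 × 10^-5 = 7.14 × 10^-10
Kb = x²/(0.053 − x) = 7.14 × 10^-10
Assume x ≪ 0.053: x ≈ √(7.14 × 10^-10 × 0.053) = 6.15 × 10^-6 M
(x/C₀ = 0.012% < 5%, so the approximation holds.)
pOH = −log(6.15 × 10^-6) = 5.21; pH = 14.00 − 5.21 = 8.79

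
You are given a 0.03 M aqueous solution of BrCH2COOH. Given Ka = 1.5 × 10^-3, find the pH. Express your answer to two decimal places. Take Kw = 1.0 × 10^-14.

BrCH2COOH ⇌ BrCH2COO- + H+
From the ICE table, Ka = x²/(0.03 − x) = 1.5 × 10^-3.
x is not negligible relative to C₀; solve x² + 0.0015·x − 4.5e-05 = 0.
x = (−Ka + √(Ka² + 4·Ka·C₀))/2 = 6.00 × 10^-3 M
pH = −log(6.00 × 10^-3) = 2.22

pH = 2.22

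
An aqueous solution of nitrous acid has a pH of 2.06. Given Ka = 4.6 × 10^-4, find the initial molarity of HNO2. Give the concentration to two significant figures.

[H+] = 10^(-2.06) = 8.71 × 10^-3 M = x
Ka = x²/(C₀ − x) ⇒ C₀ = x + x²/Ka
C₀ = 8.71 × 10^-3 + (8.71 × 10^-3)²/(4.6 × 10^-4) = 1.74 × 10^-1 M

C₀ = 1.7 × 10^-1 M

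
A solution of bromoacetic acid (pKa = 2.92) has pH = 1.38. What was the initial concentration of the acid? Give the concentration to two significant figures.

[H+] = 10^(-1.38) = 4.17 × 10^-2 M = x
Ka = 10^(−2.92) = 1.20 × 10^-3
Ka = x²/(C₀ − x) ⇒ C₀ = x + x²/Ka
C₀ = 4.17 × 10^-2 + (4.17 × 10^-2)²/(1.20 × 10^-3) = 1.49 M

C₀ = 1.5 M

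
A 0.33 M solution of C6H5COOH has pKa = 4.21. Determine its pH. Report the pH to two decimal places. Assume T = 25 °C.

C6H5COOH ⇌ C6H5COO- + H+
Ka = 10^(−4.21) = 6.17 × 10^-5
From the ICE table, Ka = x²/(0.33 − x) = 6.17 × 10^-5.
Assume x ≪ 0.33: x ≈ √(6.17 × 10^-5 × 0.33) = 4.51 × 10^-3 M
(x/C₀ = 1.4% < 5%, so the approximation holds.)
pH = −log(4.51 × 10^-3) = 2.35

pH = 2.35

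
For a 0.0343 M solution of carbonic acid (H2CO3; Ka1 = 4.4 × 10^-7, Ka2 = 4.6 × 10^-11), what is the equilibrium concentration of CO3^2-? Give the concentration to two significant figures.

First ionization gives [H+] ≈ [HCO3-] = 1.23 × 10^-4 M.
Second step: Ka2 = [H+][CO3^2-]/[HCO3-] ≈ [CO3^2-] (since [H+] ≈ [HCO3-]).
So [CO3^2-] ≈ Ka2.

4.6 × 10^-11 M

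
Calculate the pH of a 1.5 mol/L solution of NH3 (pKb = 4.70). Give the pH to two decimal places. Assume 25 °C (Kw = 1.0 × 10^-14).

pH = 11.74

NH3 + H2O ⇌ NH4+ + OH-
Kb = 10^(−4.70) = 2.00 × 10^-5
Let x = [OH-] at equilibrium. Kb = x²/(1.5 − x).
Since Kb ≪ C₀, x ≈ √(Kb·C₀) = 5.48 × 10^-3 M.
Check: 0.37% ionized — well under 5%, approximation valid.
pOH = −log(5.48 × 10^-3) = 2.26; pH = 14.00 − 2.26 = 11.74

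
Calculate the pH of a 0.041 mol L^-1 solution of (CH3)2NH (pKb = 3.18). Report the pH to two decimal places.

(CH3)2NH + H2O ⇌ (CH3)2NH2+ + OH-
Kb = 10^(−3.18) = 6.61 × 10^-4
Kb = [OH-]²/(0.041 − [OH-]) = 6.61 × 10^-4
Here C₀/Kb ≈ 62, so the small-[OH-] approximation fails. Use the quadratic:
[OH-] = [−0.000661 + √(0.000661² + 0.000108)]/2 = 4.89 × 10^-3 M
pOH = −log(4.89 × 10^-3) = 2.31; pH = 14.00 − 2.31 = 11.69

pH = 11.69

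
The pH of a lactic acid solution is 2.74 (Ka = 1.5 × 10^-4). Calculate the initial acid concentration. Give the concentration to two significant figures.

C₀ = 2.4 × 10^-2 M

[H+] = 10^(-2.74) = 1.82 × 10^-3 M = x
Ka = x²/(C₀ − x) ⇒ C₀ = x + x²/Ka
C₀ = 1.82 × 10^-3 + (1.82 × 10^-3)²/(1.5 × 10^-4) = 2.39 × 10^-2 M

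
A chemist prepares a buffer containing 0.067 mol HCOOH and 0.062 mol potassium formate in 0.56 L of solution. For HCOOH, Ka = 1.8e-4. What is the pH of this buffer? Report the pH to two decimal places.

pKa = −log(1.8 × 10^-4) = 3.745
Using pH = pKa + log([base]/[acid]) with [base]/[acid] = 0.062/0.067:
pH = 3.745 + (-0.034) = 3.71

pH = 3.71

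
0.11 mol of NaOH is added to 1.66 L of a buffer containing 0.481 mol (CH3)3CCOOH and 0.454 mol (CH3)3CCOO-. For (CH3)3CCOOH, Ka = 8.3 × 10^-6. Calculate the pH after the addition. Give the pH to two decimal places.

pH = 5.26

After neutralization: n((CH3)3CCOOH) = 0.371 mol, n((CH3)3CCOO-) = 0.564 mol.
pKa = −log(8.3 × 10^-6) = 5.081
pH = pKa + log([A⁻]/[HA]) = 5.081 + log(0.564/0.371) = 5.081 +0.182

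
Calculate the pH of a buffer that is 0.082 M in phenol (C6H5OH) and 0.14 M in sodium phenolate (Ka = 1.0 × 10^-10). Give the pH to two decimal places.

pKa = −log(1.0 × 10^-10) = 10.000
pH = pKa + log([A⁻]/[HA]) = 10.000 + log(0.14/0.082)
pH = 10.000 + (+0.232) = 10.23

pH = 10.23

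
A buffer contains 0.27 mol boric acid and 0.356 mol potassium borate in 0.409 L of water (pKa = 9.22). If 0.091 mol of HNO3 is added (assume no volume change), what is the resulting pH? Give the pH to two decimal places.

pH = 9.09

Added H+ converts B(OH)4- to B(OH)3: B(OH)3 → 0.361 mol, B(OH)4- → 0.265 mol.
pH = pKa + log(n_B(OH)4-/n_B(OH)3) = 9.22 + log(0.265/0.361) = 9.22 + (-0.134)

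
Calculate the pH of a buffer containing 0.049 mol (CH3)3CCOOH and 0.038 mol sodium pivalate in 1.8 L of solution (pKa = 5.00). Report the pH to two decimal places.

pH = 4.89

Using pH = pKa + log([base]/[acid]) with [base]/[acid] = 0.038/0.049:
pH = 5.00 + (-0.110) = 4.89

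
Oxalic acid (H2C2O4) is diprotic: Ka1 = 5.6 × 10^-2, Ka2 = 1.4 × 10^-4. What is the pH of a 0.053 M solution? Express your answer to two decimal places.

pH = 1.48

Ka1 ≫ Ka2, so treat the first dissociation as the only significant source of H+.
Ka1 = x²/(0.053 − x) = 5.6 × 10^-2
Solving the quadratic: x = (−Ka1 + √(Ka1² + 4·Ka1·C₀))/2 = 3.33 × 10^-2 M
pH = −log(3.33 × 10^-2) = 1.48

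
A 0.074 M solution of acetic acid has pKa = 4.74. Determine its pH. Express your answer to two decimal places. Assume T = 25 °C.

pH = 2.94

CH3COOH ⇌ CH3COO- + H+
Ka = 10^(−4.74) = 1.82 × 10^-5
Ka = [H+]²/(0.074 − [H+]) = 1.82 × 10^-5
Assume [H+] ≪ 0.074: [H+] ≈ √(1.82 × 10^-5 × 0.074) = 1.16 × 10^-3 M
([H+]/C₀ = 1.6% < 5%, so the approximation holds.)
pH = −log[H+] = −log(1.16 × 10^-3) = 2.94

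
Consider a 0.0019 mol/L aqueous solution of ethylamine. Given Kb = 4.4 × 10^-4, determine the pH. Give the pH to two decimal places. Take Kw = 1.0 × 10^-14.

pH = 10.86

C2H5NH2 + H2O ⇌ C2H5NH3+ + OH-
Let x = [OH-] at equilibrium. Kb = x²/(0.0019 − x).
x is not negligible relative to C₀; solve x² + 0.00044·x − 8.36e-07 = 0.
x = (−Kb + √(Kb² + 4·Kb·C₀))/2 = 7.20 × 10^-4 M
pOH = 3.14, so pH = 14.00 − pOH = 10.86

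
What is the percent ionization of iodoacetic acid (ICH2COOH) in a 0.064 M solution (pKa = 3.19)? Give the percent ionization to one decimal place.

9.6%

ICH2COOH ⇌ ICH2COO- + H+; let x = [H+] at equilibrium.
Ka = 10^(−3.19) = 6.46 × 10^-4
Ka = x²/(C₀ − x); solving the quadratic gives x = 6.12 × 10^-3 M.
% ionization = x/C₀ × 100% = 6.12 × 10^-3/0.064 × 100% = 9.6%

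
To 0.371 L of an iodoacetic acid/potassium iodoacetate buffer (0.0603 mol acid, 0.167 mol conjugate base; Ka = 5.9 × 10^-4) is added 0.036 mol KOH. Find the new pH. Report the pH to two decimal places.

pH = 4.15

After neutralization: n(ICH2COOH) = 0.0243 mol, n(ICH2COO-) = 0.203 mol.
pKa = −log(5.9 × 10^-4) = 3.229
pH = pKa + log([A⁻]/[HA]) = 3.229 + log(0.203/0.0243) = 3.229 +0.922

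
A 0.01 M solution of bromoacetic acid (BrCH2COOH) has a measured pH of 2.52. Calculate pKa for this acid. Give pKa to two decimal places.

pKa = 2.88

[H+] = 10^(-2.52) = 3.02 × 10^-3 M
At equilibrium [HA] = 0.01 − 3.02 × 10^-3 = 6.98 × 10^-3 M
Ka = [H+][A-]/[HA] = (3.02 × 10^-3)² / 6.98 × 10^-3 = 1.31 × 10^-3
pKa = -log(1.31 × 10^-3) = 2.88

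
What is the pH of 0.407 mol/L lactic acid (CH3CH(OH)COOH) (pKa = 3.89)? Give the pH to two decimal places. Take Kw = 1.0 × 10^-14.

CH3CH(OH)COOH ⇌ CH3CH(OH)COO- + H+
Ka = 10^(−3.89) = 1.29 × 10^-4
From the ICE table, Ka = x²/(0.407 − x) = 1.29 × 10^-4.
Assume x ≪ 0.407: x ≈ √(1.29 × 10^-4 × 0.407) = 7.25 × 10^-3 M
Check: 1.8% ionized — well under 5%, approximation valid.
pH = −log[H+] = −log(7.25 × 10^-3) = 2.14

pH = 2.14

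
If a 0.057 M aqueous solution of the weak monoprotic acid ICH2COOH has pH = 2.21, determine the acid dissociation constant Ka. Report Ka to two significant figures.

[H+] = 10^(-2.21) = 6.17 × 10^-3 M
At equilibrium [HA] = 0.057 − 6.17 × 10^-3 = 5.08 × 10^-2 M
Ka = [H+][A-]/[HA] = (6.17 × 10^-3)² / 5.08 × 10^-2 = 7.5 × 10^-4

Ka = 7.5 × 10^-4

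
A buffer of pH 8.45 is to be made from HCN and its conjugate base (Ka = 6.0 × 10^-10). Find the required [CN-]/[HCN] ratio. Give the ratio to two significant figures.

pKa = -log(6.0 × 10^-10) = 9.222
pH = pKa + log(r) ⇒ log(r) = 8.45 − 9.222 = -0.772
r = [CN-]/[HCN] = 10^(-0.772) = 0.169

ratio = 0.17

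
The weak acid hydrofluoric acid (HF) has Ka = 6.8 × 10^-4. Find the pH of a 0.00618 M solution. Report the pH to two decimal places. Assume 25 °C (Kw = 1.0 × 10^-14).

pH = 2.76

HF ⇌ F- + H+
Let x = [H+] at equilibrium. Ka = x²/(0.00618 − x).
Here C₀/Ka ≈ 9.09, so the small-x approximation fails. Use the quadratic:
x = (−Ka + √(Ka² + 4·Ka·C₀))/2 = 1.74 × 10^-3 M
pH = −log[H+] = −log(1.74 × 10^-3) = 2.76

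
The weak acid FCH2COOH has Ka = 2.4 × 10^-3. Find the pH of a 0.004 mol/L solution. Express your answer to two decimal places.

FCH2COOH ⇌ FCH2COO- + H+
From the ICE table, Ka = [H+]²/(0.004 − [H+]) = 2.4 × 10^-3.
Here C₀/Ka ≈ 1.67, so the small-[H+] approximation fails. Use the quadratic:
[H+] = [−0.0024 + √(0.0024² + 3.84e-05)]/2 = 2.12 × 10^-3 M
pH = −log(2.12 × 10^-3) = 2.67

pH = 2.67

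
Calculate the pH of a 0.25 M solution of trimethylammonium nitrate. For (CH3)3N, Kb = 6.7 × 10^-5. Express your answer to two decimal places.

pH = 5.21

(CH3)3NH+ is the conjugate acid of the weak base (CH3)3N.
Ka = Kw/Kb = 1.0×10^-14 / 6.7 × 10^-5 = 1.49 × 10^-10
Ka = [H+]²/(0.25 − [H+]) = 1.49 × 10^-10
Assume [H+] ≪ 0.25: [H+] ≈ √(1.49 × 10^-10 × 0.25) = 6.10 × 10^-6 M
Check: 0.0024% ionized — well under 5%, approximation valid.
pH = −log[H+] = −log(6.10 × 10^-6) = 5.21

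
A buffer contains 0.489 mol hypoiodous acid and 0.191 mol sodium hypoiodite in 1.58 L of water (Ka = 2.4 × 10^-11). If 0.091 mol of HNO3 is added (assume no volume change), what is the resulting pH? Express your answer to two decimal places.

pH = 9.86

Added H+ converts OI- to HOI: HOI → 0.58 mol, OI- → 0.1 mol.
pKa = −log(2.4 × 10^-11) = 10.620
Henderson–Hasselbalch with mole ratio 0.1/0.58: pH = 10.620 + (-0.763)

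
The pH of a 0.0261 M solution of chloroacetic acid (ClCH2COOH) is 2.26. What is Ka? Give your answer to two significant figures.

Ka = 1.5 × 10^-3

[H+] = 10^(-2.26) = 5.50 × 10^-3 M
At equilibrium [HA] = 0.0261 − 5.50 × 10^-3 = 2.06 × 10^-2 M
Ka = [H+][A-]/[HA] = (5.50 × 10^-3)² / 2.06 × 10^-2 = 1.5 × 10^-3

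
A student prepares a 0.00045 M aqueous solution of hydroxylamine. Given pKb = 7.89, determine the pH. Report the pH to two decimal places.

NH2OH + H2O ⇌ NH3OH+ + OH-
Kb = 10^(−7.89) = 1.29 × 10^-8
From the ICE table, Kb = [OH-]²/(0.00045 − [OH-]) = 1.29 × 10^-8.
Neglecting [OH-] in the denominator: [OH-] = √(1.29 × 10^-8 × 0.00045) = 2.41 × 10^-6 M
pOH = −log(2.41 × 10^-6) = 5.62; pH = 14.00 − 5.62 = 8.38

pH = 8.38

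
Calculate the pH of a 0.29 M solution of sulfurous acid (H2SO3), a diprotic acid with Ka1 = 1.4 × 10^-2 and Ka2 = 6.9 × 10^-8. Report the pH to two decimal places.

pH = 1.24

Ka1 ≫ Ka2, so treat the first dissociation as the only significant source of H+.
Ka1 = x²/(0.29 − x) = 1.4 × 10^-2
Solving the quadratic: x = (−Ka1 + √(Ka1² + 4·Ka1·C₀))/2 = 5.71 × 10^-2 M
pH = −log(5.71 × 10^-2) = 1.24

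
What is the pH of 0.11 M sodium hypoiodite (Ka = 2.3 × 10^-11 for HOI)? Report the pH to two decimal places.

pH = 11.83

OI- is the conjugate base of the weak acid HOI.
Kb = Kw/Ka = 1.0×10^-14 / 2.3 × 10^-11 = 4.35 × 10^-4
From the ICE table, Kb = [OH-]²/(0.11 − [OH-]) = 4.35 × 10^-4.
Here C₀/Kb ≈ 253, so the small-[OH-] approximation fails. Use the quadratic:
[OH-] = (−Kb + √(Kb² + 4·Kb·C₀))/2 = 6.70 × 10^-3 M
pOH = −log(6.70 × 10^-3) = 2.17; pH = 14.00 − 2.17 = 11.83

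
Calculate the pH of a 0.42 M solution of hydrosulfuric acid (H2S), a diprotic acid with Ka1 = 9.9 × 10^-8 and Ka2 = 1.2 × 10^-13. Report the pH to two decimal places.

Ka1 ≫ Ka2, so treat the first dissociation as the only significant source of H+.
Ka1 = x²/(0.42 − x) = 9.9 × 10^-8
x ≈ √(9.9 × 10^-8 × 0.42) = 2.04 × 10^-4 M
pH = −log(2.04 × 10^-4) = 3.69

pH = 3.69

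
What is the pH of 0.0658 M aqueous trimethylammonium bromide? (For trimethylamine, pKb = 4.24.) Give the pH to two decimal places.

(CH3)3NH+ is the conjugate acid of the weak base (CH3)3N.
Kb = 10^(−4.24) = 5.75 × 10^-5
Ka = Kw/Kb = 1.0×10^-14 / 5.75 × 10^-5 = 1.74 × 10^-10
Ka = x²/(0.0658 − x) = 1.74 × 10^-10
Assume x ≪ 0.0658: x ≈ √(1.74 × 10^-10 × 0.0658) = 3.38 × 10^-6 M
pH = −log(3.38 × 10^-6) = 5.47

pH = 5.47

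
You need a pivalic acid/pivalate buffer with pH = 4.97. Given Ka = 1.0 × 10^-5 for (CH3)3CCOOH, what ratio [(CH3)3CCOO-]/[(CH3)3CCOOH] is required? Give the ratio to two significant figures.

ratio = 0.93

pKa = -log(1.0 × 10^-5) = 5.000
pH = pKa + log(r) ⇒ log(r) = 4.97 − 5.000 = -0.030
r = [(CH3)3CCOO-]/[(CH3)3CCOOH] = 10^(-0.030) = 0.933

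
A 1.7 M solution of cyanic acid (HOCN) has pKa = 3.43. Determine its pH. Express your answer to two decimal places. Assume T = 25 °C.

HOCN ⇌ OCN- + H+
Ka = 10^(−3.43) = 3.72 × 10^-4
From the ICE table, Ka = [H+]²/(1.7 − [H+]) = 3.72 × 10^-4.
Since Ka ≪ C₀, [H+] ≈ √(Ka·C₀) = 2.51 × 10^-2 M.
([H+]/C₀ = 1.5% < 5%, so the approximation holds.)
pH = −log(2.51 × 10^-2) = 1.60

pH = 1.60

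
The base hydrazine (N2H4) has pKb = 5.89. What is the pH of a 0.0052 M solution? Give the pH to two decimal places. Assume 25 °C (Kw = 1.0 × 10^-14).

pH = 9.91

N2H4 + H2O ⇌ N2H5+ + OH-
Kb = 10^(−5.89) = 1.29 × 10^-6
From the ICE table, Kb = [OH-]²/(0.0052 − [OH-]) = 1.29 × 10^-6.
Assume [OH-] ≪ 0.0052: [OH-] ≈ √(1.29 × 10^-6 × 0.0052) = 8.19 × 10^-5 M
([OH-]/C₀ = 1.6% < 5%, so the approximation holds.)
pOH = −log(8.19 × 10^-5) = 4.09; pH = 14.00 − 4.09 = 9.91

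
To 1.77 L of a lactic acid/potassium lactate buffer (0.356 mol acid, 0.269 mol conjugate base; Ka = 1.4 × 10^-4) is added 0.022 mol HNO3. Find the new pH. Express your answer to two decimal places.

pH = 3.67

After neutralization: n(CH3CH(OH)COOH) = 0.378 mol, n(CH3CH(OH)COO-) = 0.247 mol.
pKa = −log(1.4 × 10^-4) = 3.854
pH = pKa + log(n_CH3CH(OH)COO-/n_CH3CH(OH)COOH) = 3.854 + log(0.247/0.378) = 3.854 + (-0.185)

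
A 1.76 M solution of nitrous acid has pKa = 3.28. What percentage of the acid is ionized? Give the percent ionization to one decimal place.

1.7%

HNO2 ⇌ NO2- + H+; let x = [H+] at equilibrium.
Ka = 10^(−3.28) = 5.25 × 10^-4
x ≈ √(Ka·C₀) = √(5.25 × 10^-4 × 1.76) = 3.04 × 10^-2 M
Fraction ionized = 3.04 × 10^-2 / 1.76 = 0.0173 → 1.7%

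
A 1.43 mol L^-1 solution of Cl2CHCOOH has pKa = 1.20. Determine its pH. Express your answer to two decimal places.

Cl2CHCOOH ⇌ Cl2CHCOO- + H+
Ka = 10^(−1.20) = 6.31 × 10^-2
From the ICE table, Ka = [H+]²/(1.43 − [H+]) = 6.31 × 10^-2.
[H+] is not negligible relative to C₀; solve [H+]² + 0.0631·[H+] − 0.0902 = 0.
[H+] = (−Ka + √(Ka² + 4·Ka·C₀))/2 = 2.70 × 10^-1 M
pH = −log(2.70 × 10^-1) = 0.57

pH = 0.57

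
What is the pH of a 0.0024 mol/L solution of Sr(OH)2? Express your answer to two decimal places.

pH = 11.68

Sr(OH)2 is a strong base (each formula unit releases 2 OH-); [OH-] = 0.0048 M.
pOH = -log(0.0048) = 2.32
pH = 14.00 - 2.32 = 11.68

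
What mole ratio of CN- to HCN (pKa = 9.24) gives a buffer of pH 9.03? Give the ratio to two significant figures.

ratio = 0.62

pH = pKa + log(r) ⇒ log(r) = 9.03 − 9.24 = -0.21
r = [CN-]/[HCN] = 10^(-0.21) = 0.617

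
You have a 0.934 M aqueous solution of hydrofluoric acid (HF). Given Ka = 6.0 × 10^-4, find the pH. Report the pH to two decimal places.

HF ⇌ F- + H+
Ka = x²/(0.934 − x) = 6.0 × 10^-4
Assume x ≪ 0.934: x ≈ √(6.0 × 10^-4 × 0.934) = 2.37 × 10^-2 M
pH = −log(2.37 × 10^-2) = 1.63

pH = 1.63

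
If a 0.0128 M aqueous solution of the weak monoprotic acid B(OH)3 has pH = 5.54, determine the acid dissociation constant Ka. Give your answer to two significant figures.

Ka = 6.5 × 10^-10

[H+] = 10^(-5.54) = 2.88 × 10^-6 M
At equilibrium [HA] = 0.0128 − 2.88 × 10^-6 = 1.28 × 10^-2 M
Ka = [H+][A-]/[HA] = (2.88 × 10^-6)² / 1.28 × 10^-2 = 6.5 × 10^-10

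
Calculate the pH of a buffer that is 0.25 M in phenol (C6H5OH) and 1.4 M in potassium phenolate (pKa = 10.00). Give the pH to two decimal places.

pH = 10.75

Using pH = pKa + log([base]/[acid]) with [base]/[acid] = 1.4/0.25:
pH = 10.00 + (+0.748) = 10.75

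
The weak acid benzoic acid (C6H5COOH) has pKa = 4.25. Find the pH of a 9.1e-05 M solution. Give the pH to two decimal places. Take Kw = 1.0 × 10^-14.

pH = 4.31

C6H5COOH ⇌ C6H5COO- + H+
Ka = 10^(−4.25) = 5.62 × 10^-5
From the ICE table, Ka = x²/(9.1e-05 − x) = 5.62 × 10^-5.
x is not negligible relative to C₀; solve x² + 5.62e-05·x − 5.11e-09 = 0.
x = [−5.62e-05 + √(5.62e-05² + 2.05e-08)]/2 = 4.87 × 10^-5 M
pH = −log(4.87 × 10^-5) = 4.31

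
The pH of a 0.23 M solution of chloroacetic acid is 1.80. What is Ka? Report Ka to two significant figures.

[H+] = 10^(-1.80) = 1.58 × 10^-2 M
At equilibrium [HA] = 0.23 − 1.58 × 10^-2 = 2.14 × 10^-1 M
Ka = [H+][A-]/[HA] = (1.58 × 10^-2)² / 2.14 × 10^-1 = 1.2 × 10^-3

Ka = 1.2 × 10^-3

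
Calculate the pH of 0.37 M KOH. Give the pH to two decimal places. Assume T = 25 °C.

pH = 13.57

KOH is a strong base; [OH-] = 0.37 M.
pOH = -log(0.37) = 0.43
pH = 14.00 - 0.43 = 13.57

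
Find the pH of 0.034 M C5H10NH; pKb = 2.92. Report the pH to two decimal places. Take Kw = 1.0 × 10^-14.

pH = 11.76

C5H10NH + H2O ⇌ C5H10NH2+ + OH-
Kb = 10^(−2.92) = 1.20 × 10^-3
From the ICE table, Kb = x²/(0.034 − x) = 1.20 × 10^-3.
Here C₀/Kb ≈ 28.3, so the small-x approximation fails. Use the quadratic:
x = [−0.0012 + √(0.0012² + 0.000163)]/2 = 5.82 × 10^-3 M
pOH = −log(5.82 × 10^-3) = 2.24; pH = 14.00 − 2.24 = 11.76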